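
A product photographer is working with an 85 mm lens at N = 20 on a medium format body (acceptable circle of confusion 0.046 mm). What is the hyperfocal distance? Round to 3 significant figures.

7.94 m

Hyperfocal distance H = f²/(N·c) + f = 85²/(20 × 0.046) + 85 = 7225/0.92 + 85 ≈ 7938.3 mm ≈ 7.94 m.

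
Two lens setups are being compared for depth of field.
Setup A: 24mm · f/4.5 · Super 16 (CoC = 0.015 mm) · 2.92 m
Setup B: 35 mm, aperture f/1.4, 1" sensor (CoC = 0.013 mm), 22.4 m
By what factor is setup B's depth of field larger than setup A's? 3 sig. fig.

Setup A: H = 24²/(4.5×0.015) + 24 ≈ 8557.3 mm; DoF = Df − Dn = 4420.1 − 2180.1 ≈ 2240.0 mm.
Setup B: H = 35²/(1.4×0.013) + 35 ≈ 67342.7 mm; DoF = Df − Dn = 33547 − 16813 ≈ 16734 mm.
Ratio = 16734 / 2240.0 ≈ 7.47.

7.47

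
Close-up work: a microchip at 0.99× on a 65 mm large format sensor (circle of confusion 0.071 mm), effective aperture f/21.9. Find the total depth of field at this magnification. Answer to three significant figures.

At magnification m, DoF ≈ 2·N_eff·c/m² = 2 × 21.9 × 0.071 / 0.99² = 3.11 / 0.9801 ≈ 3.17 mm.

3.17 mm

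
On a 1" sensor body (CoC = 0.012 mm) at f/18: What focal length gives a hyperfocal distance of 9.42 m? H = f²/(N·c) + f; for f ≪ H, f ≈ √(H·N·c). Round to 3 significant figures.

45.0 mm

From H = f²/(N·c) + f, with f ≪ H: f ≈ √(H·N·c) = √(9420 × 18 × 0.012) = √2034.7 ≈ 45.11 mm.
Exact: f² + N·c·f − N·c·H = 0 ⇒ f = (−N·c + √((N·c)² + 4·N·c·H))/2 = (−0.216 + √8138.9)/2 ≈ 45.000 mm ≈ 45.0 mm.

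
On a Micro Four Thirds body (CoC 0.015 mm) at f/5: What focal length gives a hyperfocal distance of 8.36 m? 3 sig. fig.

From H = f²/(N·c) + f, with f ≪ H: f ≈ √(H·N·c) = √(8360 × 5 × 0.015) = √627.00 ≈ 25.04 mm.
The +f correction barely moves this — solving exactly, f² + N·c·f − N·c·H = 0 ⇒ f = (−N·c + √((N·c)² + 4·N·c·H))/2 = (−0.075 + √2508.0)/2 ≈ 25.002 mm, so f ≈ 25.0 mm.

25.0 mm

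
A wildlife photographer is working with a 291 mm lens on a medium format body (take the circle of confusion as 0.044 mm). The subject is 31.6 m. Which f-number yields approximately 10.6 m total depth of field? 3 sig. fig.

f/10

Write h = H − f = f²/(N·c). The thin-lens limits are Dn = s·h/(h + (s−f)) and Df = s·h/(h − (s−f)), so DoF = Df − Dn = 2·s·(s−f)·h / (h² − (s−f)²).
That is a quadratic in h: DoF·h² − 2·s·(s−f)·h − DoF·(s−f)² = 0 ⇒ h = (s−f)·(s + √(s² + DoF²)) / DoF = 31309 × (31600 + √(31600² + 10600²)) / 10600 = 31309 × (31600 + 33330.5) / 10600 ≈ 191784 mm.
Then N = f²/(c·h) = 291² / (0.044 × 191784) = 84681 / 8438.5 ≈ 10.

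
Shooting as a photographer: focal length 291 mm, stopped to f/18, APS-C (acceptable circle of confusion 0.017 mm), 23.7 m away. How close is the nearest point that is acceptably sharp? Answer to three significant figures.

21.9 m

Hyperfocal distance H = f²/(N·c) + f = 291²/(18 × 0.017) + 291 = 84681/0.306 + 291 ≈ 277026.3 mm ≈ 277.0 m.
Near limit Dn = s·(H − f)/(H + s − 2f) = 23700 × (277026.3 − 291) / (277026.3 + 23700 − 2 × 291) = 23700 × 276735.3 / 300144.3 ≈ 21852 mm ≈ 21.9 m.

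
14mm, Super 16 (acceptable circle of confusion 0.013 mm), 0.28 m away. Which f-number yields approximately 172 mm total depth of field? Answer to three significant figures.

f/16

Write h = H − f = f²/(N·c). The thin-lens limits are Dn = s·h/(h + (s−f)) and Df = s·h/(h − (s−f)), so DoF = Df − Dn = 2·s·(s−f)·h / (h² − (s−f)²).
That is a quadratic in h: DoF·h² − 2·s·(s−f)·h − DoF·(s−f)² = 0 ⇒ h = (s−f)·(s + √(s² + DoF²)) / DoF = 266 × (280 + √(280² + 172²)) / 172 = 266 × (280 + 328.609) / 172 ≈ 941.22 mm.
Then N = f²/(c·h) = 14² / (0.013 × 941.22) = 196 / 12.236 ≈ 16.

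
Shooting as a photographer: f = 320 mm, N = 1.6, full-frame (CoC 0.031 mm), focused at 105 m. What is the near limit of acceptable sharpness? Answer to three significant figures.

99.9 m

Hyperfocal distance H = f²/(N·c) + f = 320²/(1.6 × 0.031) + 320 = 102400/0.0496 + 320 ≈ 2064836.1 mm ≈ 2065 m.
Near limit Dn = s·(H − f)/(H + s − 2f) = 105000 × (2064836.1 − 320) / (2064836.1 + 105000 − 2 × 320) = 105000 × 2064516.1 / 2169196.1 ≈ 99933 mm ≈ 99.9 m.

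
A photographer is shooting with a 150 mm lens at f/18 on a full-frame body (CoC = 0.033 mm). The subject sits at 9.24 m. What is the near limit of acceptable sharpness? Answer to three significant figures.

Hyperfocal distance H = f²/(N·c) + f = 150²/(18 × 0.033) + 150 = 22500/0.594 + 150 ≈ 38028.8 mm ≈ 38.03 m.
Near limit Dn = s·(H − f)/(H + s − 2f) = 9240 × (38028.8 − 150) / (38028.8 + 9240 − 2 × 150) = 9240 × 37878.8 / 46968.8 ≈ 7451.8 mm ≈ 7.45 m.

7.45 m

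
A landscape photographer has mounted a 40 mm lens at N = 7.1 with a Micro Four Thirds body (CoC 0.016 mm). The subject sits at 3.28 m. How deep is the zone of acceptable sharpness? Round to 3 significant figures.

Hyperfocal distance H = f²/(N·c) + f = 40²/(7.1 × 0.016) + 40 = 1600/0.1136 + 40 ≈ 14124.5 mm ≈ 14.12 m.
Near limit Dn = s·(H − f)/(H + s − 2f) = 3280 × (14124.5 − 40) / (14124.5 + 3280 − 2 × 40) = 3280 × 14084.5 / 17324.5 ≈ 2666.6 mm.
Far limit Df = s·(H − f)/(H − s) = 3280 × (14124.5 − 40) / (14124.5 − 3280) = 3280 × 14084.5 / 10844.5 ≈ 4260.0 mm.
Depth of field = Df − Dn = 4260.0 − 2666.6 ≈ 1593.4 mm ≈ 1.59 m.

1.59 m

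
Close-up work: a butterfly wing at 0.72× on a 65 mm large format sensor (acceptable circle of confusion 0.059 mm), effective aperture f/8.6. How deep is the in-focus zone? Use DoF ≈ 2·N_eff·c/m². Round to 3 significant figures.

At magnification m, DoF ≈ 2·N_eff·c/m² = 2 × 8.6 × 0.059 / 0.72² = 1.015 / 0.5184 ≈ 1.96 mm.

1.96 mm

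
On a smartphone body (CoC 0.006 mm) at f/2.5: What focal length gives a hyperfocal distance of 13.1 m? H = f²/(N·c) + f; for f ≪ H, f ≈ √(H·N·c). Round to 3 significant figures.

From H = f²/(N·c) + f, with f ≪ H: f ≈ √(H·N·c) = √(13100 × 2.5 × 0.006) = √196.50 ≈ 14.02 mm.
The +f correction barely moves this — solving exactly, f² + N·c·f − N·c·H = 0 ⇒ f = (−N·c + √((N·c)² + 4·N·c·H))/2 = (−0.015 + √786.00)/2 ≈ 14.010 mm, so f ≈ 14.0 mm.

14.0 mm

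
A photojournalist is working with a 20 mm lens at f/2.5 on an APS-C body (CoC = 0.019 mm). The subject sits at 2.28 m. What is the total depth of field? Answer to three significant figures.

1.32 m

Hyperfocal distance H = f²/(N·c) + f = 20²/(2.5 × 0.019) + 20 = 400/0.0475 + 20 ≈ 8441.1 mm ≈ 8.441 m.
Near limit Dn = s·(H − f)/(H + s − 2f) = 2280 × (8441.1 − 20) / (8441.1 + 2280 − 2 × 20) = 2280 × 8421.1 / 10681.1 ≈ 1797.6 mm.
Far limit Df = s·(H − f)/(H − s) = 2280 × (8441.1 − 20) / (8441.1 − 2280) = 2280 × 8421.1 / 6161.1 ≈ 3116.4 mm.
Depth of field = Df − Dn = 3116.4 − 1797.6 ≈ 1318.8 mm ≈ 1.32 m.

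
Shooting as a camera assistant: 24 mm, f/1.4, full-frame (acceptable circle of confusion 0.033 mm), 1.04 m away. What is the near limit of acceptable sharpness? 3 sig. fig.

0.962 m

Hyperfocal distance H = f²/(N·c) + f = 24²/(1.4 × 0.033) + 24 = 576/0.0462 + 24 ≈ 12491.5 mm ≈ 12.49 m.
Near limit Dn = s·(H − f)/(H + s − 2f) = 1040 × (12491.5 − 24) / (12491.5 + 1040 − 2 × 24) = 1040 × 12467.5 / 13483.5 ≈ 961.63 mm ≈ 0.962 m.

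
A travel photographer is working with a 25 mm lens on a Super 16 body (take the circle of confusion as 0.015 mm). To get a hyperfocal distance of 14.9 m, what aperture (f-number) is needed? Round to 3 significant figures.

Rearrange H = f²/(N·c) + f for N: N = f² / ((H − f)·c).
N = 25² / ((14900 − 25) × 0.015) = 625 / 223.1 ≈ 2.80.

f/2.80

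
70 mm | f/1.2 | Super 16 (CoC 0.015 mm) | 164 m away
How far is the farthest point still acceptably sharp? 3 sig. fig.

Hyperfocal distance H = f²/(N·c) + f = 70²/(1.2 × 0.015) + 70 = 4900/0.018 + 70 ≈ 272292.2 mm ≈ 272.3 m.
Far limit Df = s·(H − f)/(H − s) = 164000 × (272292.2 − 70) / (272292.2 − 164000) = 164000 × 272222.2 / 108292.2 ≈ 412259 mm ≈ 412 m.

412 m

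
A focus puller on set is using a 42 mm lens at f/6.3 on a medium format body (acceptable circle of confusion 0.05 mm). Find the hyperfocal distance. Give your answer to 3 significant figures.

Hyperfocal distance H = f²/(N·c) + f = 42²/(6.3 × 0.05) + 42 = 1764/0.315 + 42 ≈ 5642.0 mm ≈ 5.64 m.

5.64 m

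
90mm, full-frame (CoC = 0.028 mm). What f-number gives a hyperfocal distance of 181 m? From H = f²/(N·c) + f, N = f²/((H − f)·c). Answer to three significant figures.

f/1.60

Rearrange H = f²/(N·c) + f for N: N = f² / ((H − f)·c).
N = 90² / ((181000 − 90) × 0.028) = 8100 / 5065 ≈ 1.60.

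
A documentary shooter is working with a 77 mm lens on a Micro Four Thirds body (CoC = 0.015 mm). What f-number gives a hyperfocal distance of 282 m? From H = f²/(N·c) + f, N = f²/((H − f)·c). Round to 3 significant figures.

Rearrange H = f²/(N·c) + f for N: N = f² / ((H − f)·c).
N = 77² / ((282000 − 77) × 0.015) = 5929 / 4229 ≈ 1.40.

f/1.40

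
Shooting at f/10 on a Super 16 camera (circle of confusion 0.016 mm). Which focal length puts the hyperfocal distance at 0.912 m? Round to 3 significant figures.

From H = f²/(N·c) + f, with f ≪ H: f ≈ √(H·N·c) = √(912 × 10 × 0.016) = √145.92 ≈ 12.08 mm.
Exact: f² + N·c·f − N·c·H = 0 ⇒ f = (−N·c + √((N·c)² + 4·N·c·H))/2 = (−0.16 + √583.71)/2 ≈ 12.000 mm ≈ 12.0 mm.

12.0 mm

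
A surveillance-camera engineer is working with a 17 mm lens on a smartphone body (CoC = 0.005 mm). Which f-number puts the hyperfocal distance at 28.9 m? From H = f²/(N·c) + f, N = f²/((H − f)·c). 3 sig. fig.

f/2.00

Rearrange H = f²/(N·c) + f for N: N = f² / ((H − f)·c).
N = 17² / ((28900 − 17) × 0.005) = 289 / 144.4 ≈ 2.00.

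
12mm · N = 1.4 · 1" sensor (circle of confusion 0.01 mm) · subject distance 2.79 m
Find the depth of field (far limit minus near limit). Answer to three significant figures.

Hyperfocal distance H = f²/(N·c) + f = 12²/(1.4 × 0.01) + 12 = 144/0.014 + 12 ≈ 10297.7 mm ≈ 10.30 m.
Near limit Dn = s·(H − f)/(H + s − 2f) = 2790 × (10297.7 − 12) / (10297.7 + 2790 − 2 × 12) = 2790 × 10285.7 / 13063.7 ≈ 2196.7 mm.
Far limit Df = s·(H − f)/(H − s) = 2790 × (10297.7 − 12) / (10297.7 − 2790) = 2790 × 10285.7 / 7507.7 ≈ 3822.4 mm.
Depth of field = Df − Dn = 3822.4 − 2196.7 ≈ 1625.7 mm ≈ 1.63 m.

1.63 m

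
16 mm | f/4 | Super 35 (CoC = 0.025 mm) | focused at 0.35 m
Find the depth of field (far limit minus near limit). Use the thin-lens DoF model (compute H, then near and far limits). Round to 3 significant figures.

92.9 mm

Hyperfocal distance H = f²/(N·c) + f = 16²/(4 × 0.025) + 16 = 256/0.1 + 16 ≈ 2576.0 mm ≈ 2.576 m.
Near limit Dn = s·(H − f)/(H + s − 2f) = 350 × (2576.0 − 16) / (2576.0 + 350 − 2 × 16) = 350 × 2560.0 / 2894.0 ≈ 309.606 mm.
Far limit Df = s·(H − f)/(H − s) = 350 × (2576.0 − 16) / (2576.0 − 350) = 350 × 2560.0 / 2226.0 ≈ 402.516 mm.
Depth of field = Df − Dn = 402.516 − 309.606 ≈ 92.910 mm.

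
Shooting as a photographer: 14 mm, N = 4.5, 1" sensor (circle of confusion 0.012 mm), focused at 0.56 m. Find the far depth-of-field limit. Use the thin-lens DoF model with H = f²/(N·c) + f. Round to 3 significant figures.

Hyperfocal distance H = f²/(N·c) + f = 14²/(4.5 × 0.012) + 14 = 196/0.054 + 14 ≈ 3643.6 mm ≈ 3.644 m.
Far limit Df = s·(H − f)/(H − s) = 560 × (3643.6 − 14) / (3643.6 − 560) = 560 × 3629.6 / 3083.6 ≈ 659.16 mm ≈ 0.659 m.

0.659 m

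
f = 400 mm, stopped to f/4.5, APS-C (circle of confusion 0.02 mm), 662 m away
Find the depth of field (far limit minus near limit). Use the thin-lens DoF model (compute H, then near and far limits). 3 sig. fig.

Hyperfocal distance H = f²/(N·c) + f = 400²/(4.5 × 0.02) + 400 = 160000/0.09 + 400 ≈ 1778177.8 mm ≈ 1778 m.
Near limit Dn = s·(H − f)/(H + s − 2f) = 662000 × (1778177.8 − 400) / (1778177.8 + 662000 − 2 × 400) = 662000 × 1777777.8 / 2439377.8 ≈ 482455 mm.
Far limit Df = s·(H − f)/(H − s) = 662000 × (1778177.8 − 400) / (1778177.8 − 662000) = 662000 × 1777777.8 / 1116177.8 ≈ 1054392 mm.
Depth of field = Df − Dn = 1054392 − 482455 ≈ 571937 mm ≈ 572 m.

572 m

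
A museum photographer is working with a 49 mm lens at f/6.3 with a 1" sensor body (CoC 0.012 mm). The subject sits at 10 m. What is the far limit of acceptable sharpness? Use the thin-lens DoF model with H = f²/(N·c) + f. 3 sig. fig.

Hyperfocal distance H = f²/(N·c) + f = 49²/(6.3 × 0.012) + 49 = 2401/0.0756 + 49 ≈ 31808.3 mm ≈ 31.81 m.
Far limit Df = s·(H − f)/(H − s) = 10000 × (31808.3 − 49) / (31808.3 − 10000) = 10000 × 31759.3 / 21808.3 ≈ 14563 mm ≈ 14.6 m.

14.6 m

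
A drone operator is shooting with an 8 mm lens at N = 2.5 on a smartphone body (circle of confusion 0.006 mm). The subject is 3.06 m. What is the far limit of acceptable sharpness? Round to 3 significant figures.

10.7 m

Hyperfocal distance H = f²/(N·c) + f = 8²/(2.5 × 0.006) + 8 = 64/0.015 + 8 ≈ 4274.7 mm ≈ 4.275 m.
Far limit Df = s·(H − f)/(H − s) = 3060 × (4274.7 − 8) / (4274.7 − 3060) = 3060 × 4266.7 / 1214.7 ≈ 10749 mm ≈ 10.7 m.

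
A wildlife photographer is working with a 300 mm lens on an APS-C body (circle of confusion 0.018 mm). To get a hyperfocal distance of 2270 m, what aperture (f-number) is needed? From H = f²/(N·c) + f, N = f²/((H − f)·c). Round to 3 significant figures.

Rearrange H = f²/(N·c) + f for N: N = f² / ((H − f)·c).
N = 300² / ((2270000 − 300) × 0.018) = 90000 / 40855 ≈ 2.20.

f/2.20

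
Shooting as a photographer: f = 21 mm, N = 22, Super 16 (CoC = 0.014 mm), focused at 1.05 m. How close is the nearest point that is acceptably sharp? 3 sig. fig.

Hyperfocal distance H = f²/(N·c) + f = 21²/(22 × 0.014) + 21 = 441/0.308 + 21 ≈ 1452.8 mm ≈ 1.453 m.
Near limit Dn = s·(H − f)/(H + s − 2f) = 1050 × (1452.8 − 21) / (1452.8 + 1050 − 2 × 21) = 1050 × 1431.8 / 2460.8 ≈ 610.94 mm ≈ 0.611 m.

0.611 m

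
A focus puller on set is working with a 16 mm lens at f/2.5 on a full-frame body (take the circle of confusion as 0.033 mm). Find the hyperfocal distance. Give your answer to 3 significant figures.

3.12 m

Hyperfocal distance H = f²/(N·c) + f = 16²/(2.5 × 0.033) + 16 = 256/0.0825 + 16 ≈ 3119.0 mm ≈ 3.12 m.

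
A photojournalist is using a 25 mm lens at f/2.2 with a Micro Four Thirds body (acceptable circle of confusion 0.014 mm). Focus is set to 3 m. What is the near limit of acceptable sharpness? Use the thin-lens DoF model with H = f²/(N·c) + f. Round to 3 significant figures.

2.62 m

Hyperfocal distance H = f²/(N·c) + f = 25²/(2.2 × 0.014) + 25 = 625/0.0308 + 25 ≈ 20317.2 mm ≈ 20.32 m.
Near limit Dn = s·(H − f)/(H + s − 2f) = 3000 × (20317.2 − 25) / (20317.2 + 3000 − 2 × 25) = 3000 × 20292.2 / 23267.2 ≈ 2616.4 mm ≈ 2.62 m.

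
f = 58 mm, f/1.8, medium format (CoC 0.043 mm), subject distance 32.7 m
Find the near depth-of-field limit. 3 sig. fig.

18.7 m

Hyperfocal distance H = f²/(N·c) + f = 58²/(1.8 × 0.043) + 58 = 3364/0.0774 + 58 ≈ 43520.5 mm ≈ 43.52 m.
Near limit Dn = s·(H − f)/(H + s − 2f) = 32700 × (43520.5 − 58) / (43520.5 + 32700 − 2 × 58) = 32700 × 43462.5 / 76104.5 ≈ 18675 mm ≈ 18.7 m.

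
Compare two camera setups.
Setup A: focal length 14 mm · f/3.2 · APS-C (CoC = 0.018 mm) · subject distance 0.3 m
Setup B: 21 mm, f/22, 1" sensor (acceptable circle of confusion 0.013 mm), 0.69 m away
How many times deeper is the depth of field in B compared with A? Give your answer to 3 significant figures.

Setup A: H = 14²/(3.2×0.018) + 14 ≈ 3416.8 mm; DoF = Df − Dn = 327.528 − 276.740 ≈ 50.788 mm.
Setup B: H = 21²/(22×0.013) + 21 ≈ 1563.0 mm; DoF = Df − Dn = 1218.79 − 481.22 ≈ 737.57 mm.
Ratio = 737.57 / 50.788 ≈ 14.5.

14.5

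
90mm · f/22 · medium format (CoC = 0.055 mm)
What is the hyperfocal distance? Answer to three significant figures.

Hyperfocal distance H = f²/(N·c) + f = 90²/(22 × 0.055) + 90 = 8100/1.21 + 90 ≈ 6784.2 mm ≈ 6.78 m.

6.78 m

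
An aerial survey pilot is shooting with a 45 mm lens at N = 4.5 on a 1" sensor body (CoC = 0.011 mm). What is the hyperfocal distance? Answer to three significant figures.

Hyperfocal distance H = f²/(N·c) + f = 45²/(4.5 × 0.011) + 45 = 2025/0.0495 + 45 ≈ 40954.1 mm ≈ 41.0 m.

41.0 m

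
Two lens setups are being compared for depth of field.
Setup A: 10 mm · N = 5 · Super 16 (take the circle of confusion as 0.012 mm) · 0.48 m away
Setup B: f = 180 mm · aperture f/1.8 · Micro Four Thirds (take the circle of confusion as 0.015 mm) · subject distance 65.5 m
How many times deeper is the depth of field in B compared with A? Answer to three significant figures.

Setup A: H = 10²/(5×0.012) + 10 ≈ 1676.7 mm; DoF = Df − Dn = 668.52 − 374.41 ≈ 294.11 mm.
Setup B: H = 180²/(1.8×0.015) + 180 ≈ 1200180.0 mm; DoF = Df − Dn = 69270.6 − 62118.7 ≈ 7151.9 mm.
Ratio = 7151.9 / 294.11 ≈ 24.3.

24.3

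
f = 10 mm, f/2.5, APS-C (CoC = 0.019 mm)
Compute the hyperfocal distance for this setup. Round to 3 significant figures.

2.12 m

Hyperfocal distance H = f²/(N·c) + f = 10²/(2.5 × 0.019) + 10 = 100/0.0475 + 10 ≈ 2115.3 mm ≈ 2.12 m.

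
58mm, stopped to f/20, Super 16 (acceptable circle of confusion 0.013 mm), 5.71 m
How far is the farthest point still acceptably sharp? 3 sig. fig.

Hyperfocal distance H = f²/(N·c) + f = 58²/(20 × 0.013) + 58 = 3364/0.26 + 58 ≈ 12996.5 mm ≈ 13.00 m.
Far limit Df = s·(H − f)/(H − s) = 5710 × (12996.5 − 58) / (12996.5 − 5710) = 5710 × 12938.5 / 7286.5 ≈ 10139 mm ≈ 10.1 m.

10.1 m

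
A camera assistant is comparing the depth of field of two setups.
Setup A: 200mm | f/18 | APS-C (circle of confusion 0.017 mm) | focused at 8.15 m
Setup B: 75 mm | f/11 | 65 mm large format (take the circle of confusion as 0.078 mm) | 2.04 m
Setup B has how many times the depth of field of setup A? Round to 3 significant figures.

1.35

Setup A: H = 200²/(18×0.017) + 200 ≈ 130919.0 mm; DoF = Df − Dn = 8677.76 − 7682.75 ≈ 995.01 mm.
Setup B: H = 75²/(11×0.078) + 75 ≈ 6630.9 mm; DoF = Df − Dn = 2913.2 − 1569.6 ≈ 1343.6 mm.
Ratio = 1343.6 / 995.01 ≈ 1.35.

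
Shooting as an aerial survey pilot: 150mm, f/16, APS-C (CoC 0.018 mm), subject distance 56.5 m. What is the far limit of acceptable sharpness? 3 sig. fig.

203 m

Hyperfocal distance H = f²/(N·c) + f = 150²/(16 × 0.018) + 150 = 22500/0.288 + 150 ≈ 78275.0 mm ≈ 78.28 m.
Far limit Df = s·(H − f)/(H − s) = 56500 × (78275.0 − 150) / (78275.0 − 56500) = 56500 × 78125.0 / 21775.0 ≈ 202712 mm ≈ 203 m.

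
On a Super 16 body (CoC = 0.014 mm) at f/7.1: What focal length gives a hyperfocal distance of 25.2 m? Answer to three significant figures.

50.0 mm

From H = f²/(N·c) + f, with f ≪ H: f ≈ √(H·N·c) = √(25200 × 7.1 × 0.014) = √2504.9 ≈ 50.05 mm.
Exact: f² + N·c·f − N·c·H = 0 ⇒ f = (−N·c + √((N·c)² + 4·N·c·H))/2 = (−0.0994 + √10020)/2 ≈ 49.999 mm ≈ 50.0 mm.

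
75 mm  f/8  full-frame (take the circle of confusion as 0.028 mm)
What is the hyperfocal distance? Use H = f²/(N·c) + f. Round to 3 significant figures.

Hyperfocal distance H = f²/(N·c) + f = 75²/(8 × 0.028) + 75 = 5625/0.224 + 75 ≈ 25186.6 mm ≈ 25.2 m.

25.2 m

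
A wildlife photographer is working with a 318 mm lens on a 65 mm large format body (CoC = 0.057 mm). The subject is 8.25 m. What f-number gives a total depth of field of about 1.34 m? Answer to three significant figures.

Write h = H − f = f²/(N·c). The thin-lens limits are Dn = s·h/(h + (s−f)) and Df = s·h/(h − (s−f)), so DoF = Df − Dn = 2·s·(s−f)·h / (h² − (s−f)²).
That is a quadratic in h: DoF·h² − 2·s·(s−f)·h − DoF·(s−f)² = 0 ⇒ h = (s−f)·(s + √(s² + DoF²)) / DoF = 7932 × (8250 + √(8250² + 1340²)) / 1340 = 7932 × (8250 + 8358.12) / 1340 ≈ 98310 mm.
Then N = f²/(c·h) = 318² / (0.057 × 98310) = 101124 / 5603.7 ≈ 18.

f/18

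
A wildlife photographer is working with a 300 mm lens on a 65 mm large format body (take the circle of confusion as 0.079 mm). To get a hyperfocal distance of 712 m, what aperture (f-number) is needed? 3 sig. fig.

f/1.60

Rearrange H = f²/(N·c) + f for N: N = f² / ((H − f)·c).
N = 300² / ((712000 − 300) × 0.079) = 90000 / 56224 ≈ 1.60.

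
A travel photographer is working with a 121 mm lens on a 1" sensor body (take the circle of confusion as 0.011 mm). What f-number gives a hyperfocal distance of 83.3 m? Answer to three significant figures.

f/16

Rearrange H = f²/(N·c) + f for N: N = f² / ((H − f)·c).
N = 121² / ((83300 − 121) × 0.011) = 14641 / 915.0 ≈ 16.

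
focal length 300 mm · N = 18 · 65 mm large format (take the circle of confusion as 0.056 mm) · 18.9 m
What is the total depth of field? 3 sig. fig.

Hyperfocal distance H = f²/(N·c) + f = 300²/(18 × 0.056) + 300 = 90000/1.008 + 300 ≈ 89585.7 mm ≈ 89.59 m.
Near limit Dn = s·(H − f)/(H + s − 2f) = 18900 × (89585.7 − 300) / (89585.7 + 18900 − 2 × 300) = 18900 × 89285.7 / 107885.7 ≈ 15641.6 mm.
Far limit Df = s·(H − f)/(H − s) = 18900 × (89585.7 − 300) / (89585.7 − 18900) = 18900 × 89285.7 / 70685.7 ≈ 23873.3 mm.
Depth of field = Df − Dn = 23873.3 − 15641.6 ≈ 8231.7 mm ≈ 8.23 m.

8.23 m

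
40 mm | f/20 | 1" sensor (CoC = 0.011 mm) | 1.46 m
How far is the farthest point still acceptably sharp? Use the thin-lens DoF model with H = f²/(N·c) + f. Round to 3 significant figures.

1.81 m

Hyperfocal distance H = f²/(N·c) + f = 40²/(20 × 0.011) + 40 = 1600/0.22 + 40 ≈ 7312.7 mm ≈ 7.313 m.
Far limit Df = s·(H − f)/(H − s) = 1460 × (7312.7 − 40) / (7312.7 − 1460) = 1460 × 7272.7 / 5852.7 ≈ 1814.2 mm ≈ 1.81 m.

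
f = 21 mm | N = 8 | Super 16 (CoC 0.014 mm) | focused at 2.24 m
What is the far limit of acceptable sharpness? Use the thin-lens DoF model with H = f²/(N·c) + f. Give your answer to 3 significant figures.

5.13 m

Hyperfocal distance H = f²/(N·c) + f = 21²/(8 × 0.014) + 21 = 441/0.112 + 21 ≈ 3958.5 mm ≈ 3.958 m.
Far limit Df = s·(H − f)/(H − s) = 2240 × (3958.5 − 21) / (3958.5 − 2240) = 2240 × 3937.5 / 1718.5 ≈ 5132.4 mm ≈ 5.13 m.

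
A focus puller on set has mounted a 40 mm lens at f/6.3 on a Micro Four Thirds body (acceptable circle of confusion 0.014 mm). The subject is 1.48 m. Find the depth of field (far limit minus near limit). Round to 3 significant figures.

Hyperfocal distance H = f²/(N·c) + f = 40²/(6.3 × 0.014) + 40 = 1600/0.0882 + 40 ≈ 18180.6 mm ≈ 18.18 m.
Near limit Dn = s·(H − f)/(H + s − 2f) = 1480 × (18180.6 − 40) / (18180.6 + 1480 − 2 × 40) = 1480 × 18140.6 / 19580.6 ≈ 1371.16 mm.
Far limit Df = s·(H − f)/(H − s) = 1480 × (18180.6 − 40) / (18180.6 − 1480) = 1480 × 18140.6 / 16700.6 ≈ 1607.61 mm.
Depth of field = Df − Dn = 1607.61 − 1371.16 ≈ 236.45 mm.

236 mm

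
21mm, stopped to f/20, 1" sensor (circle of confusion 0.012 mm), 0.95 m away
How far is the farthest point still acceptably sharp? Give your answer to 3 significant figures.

1.92 m

Hyperfocal distance H = f²/(N·c) + f = 21²/(20 × 0.012) + 21 = 441/0.24 + 21 ≈ 1858.5 mm ≈ 1.859 m.
Far limit Df = s·(H − f)/(H − s) = 950 × (1858.5 − 21) / (1858.5 − 950) = 950 × 1837.5 / 908.5 ≈ 1921.4 mm ≈ 1.92 m.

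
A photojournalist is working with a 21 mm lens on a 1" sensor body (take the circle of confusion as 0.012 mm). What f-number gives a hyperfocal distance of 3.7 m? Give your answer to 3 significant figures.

Rearrange H = f²/(N·c) + f for N: N = f² / ((H − f)·c).
N = 21² / ((3700 − 21) × 0.012) = 441 / 44.15 ≈ 9.99.

f/9.99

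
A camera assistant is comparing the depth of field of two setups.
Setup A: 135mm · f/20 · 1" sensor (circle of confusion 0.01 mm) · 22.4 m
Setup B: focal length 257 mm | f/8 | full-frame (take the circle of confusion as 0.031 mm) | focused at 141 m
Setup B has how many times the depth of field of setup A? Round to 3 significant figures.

Setup A: H = 135²/(20×0.01) + 135 ≈ 91260.0 mm; DoF = Df − Dn = 29643 − 18002 ≈ 11641 mm.
Setup B: H = 257²/(8×0.031) + 257 ≈ 266583.6 mm; DoF = Df − Dn = 299020 − 92250 ≈ 206770 mm.
Ratio = 206770 / 11641 ≈ 17.8.

17.8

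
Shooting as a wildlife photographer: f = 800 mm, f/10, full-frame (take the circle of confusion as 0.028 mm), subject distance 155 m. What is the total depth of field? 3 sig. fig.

21.0 m

Hyperfocal distance H = f²/(N·c) + f = 800²/(10 × 0.028) + 800 = 640000/0.28 + 800 ≈ 2286514.3 mm ≈ 2287 m.
Near limit Dn = s·(H − f)/(H + s − 2f) = 155000 × (2286514.3 − 800) / (2286514.3 + 155000 − 2 × 800) = 155000 × 2285714.3 / 2439914.3 ≈ 145204 mm.
Far limit Df = s·(H − f)/(H − s) = 155000 × (2286514.3 − 800) / (2286514.3 − 155000) = 155000 × 2285714.3 / 2131514.3 ≈ 166213 mm.
Depth of field = Df − Dn = 166213 − 145204 ≈ 21009 mm ≈ 21.0 m.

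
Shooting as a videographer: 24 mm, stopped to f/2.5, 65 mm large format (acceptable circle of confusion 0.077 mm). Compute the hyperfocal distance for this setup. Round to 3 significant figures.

3.02 m

Hyperfocal distance H = f²/(N·c) + f = 24²/(2.5 × 0.077) + 24 = 576/0.1925 + 24 ≈ 3016.2 mm ≈ 3.02 m.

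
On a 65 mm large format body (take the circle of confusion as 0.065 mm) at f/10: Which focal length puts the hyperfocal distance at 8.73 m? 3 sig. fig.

From H = f²/(N·c) + f, with f ≪ H: f ≈ √(H·N·c) = √(8730 × 10 × 0.065) = √5674.5 ≈ 75.33 mm.
Exact: f² + N·c·f − N·c·H = 0 ⇒ f = (−N·c + √((N·c)² + 4·N·c·H))/2 = (−0.65 + √22698)/2 ≈ 75.005 mm ≈ 75.0 mm.

75.0 mm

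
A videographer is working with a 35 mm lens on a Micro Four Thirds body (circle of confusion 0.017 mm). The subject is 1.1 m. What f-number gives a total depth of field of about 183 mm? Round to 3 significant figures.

f/5.59

Write h = H − f = f²/(N·c). The thin-lens limits are Dn = s·h/(h + (s−f)) and Df = s·h/(h − (s−f)), so DoF = Df − Dn = 2·s·(s−f)·h / (h² − (s−f)²).
That is a quadratic in h: DoF·h² − 2·s·(s−f)·h − DoF·(s−f)² = 0 ⇒ h = (s−f)·(s + √(s² + DoF²)) / DoF = 1065 × (1100 + √(1100² + 183²)) / 183 = 1065 × (1100 + 1115.12) / 183 ≈ 12891 mm.
Then N = f²/(c·h) = 35² / (0.017 × 12891) = 1225 / 219.15 ≈ 5.59.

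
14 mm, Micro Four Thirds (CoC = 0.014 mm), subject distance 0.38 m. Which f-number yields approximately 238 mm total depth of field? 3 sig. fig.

f/11

Write h = H − f = f²/(N·c). The thin-lens limits are Dn = s·h/(h + (s−f)) and Df = s·h/(h − (s−f)), so DoF = Df − Dn = 2·s·(s−f)·h / (h² − (s−f)²).
That is a quadratic in h: DoF·h² − 2·s·(s−f)·h − DoF·(s−f)² = 0 ⇒ h = (s−f)·(s + √(s² + DoF²)) / DoF = 366 × (380 + √(380² + 238²)) / 238 = 366 × (380 + 448.379) / 238 ≈ 1273.9 mm.
Then N = f²/(c·h) = 14² / (0.014 × 1273.9) = 196 / 17.835 ≈ 11.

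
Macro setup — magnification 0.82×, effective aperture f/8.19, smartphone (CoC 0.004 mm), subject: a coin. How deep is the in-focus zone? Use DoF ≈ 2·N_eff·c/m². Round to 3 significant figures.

At magnification m, DoF ≈ 2·N_eff·c/m² = 2 × 8.19 × 0.004 / 0.82² = 0.06552 / 0.6724 ≈ 0.0974 mm.

0.0974 mm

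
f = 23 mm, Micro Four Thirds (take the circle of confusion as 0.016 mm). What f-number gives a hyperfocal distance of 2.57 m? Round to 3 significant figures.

f/13

Rearrange H = f²/(N·c) + f for N: N = f² / ((H − f)·c).
N = 23² / ((2570 − 23) × 0.016) = 529 / 40.75 ≈ 13.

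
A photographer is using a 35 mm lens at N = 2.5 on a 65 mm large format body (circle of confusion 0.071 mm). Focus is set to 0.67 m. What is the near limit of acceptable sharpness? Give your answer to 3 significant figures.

Hyperfocal distance H = f²/(N·c) + f = 35²/(2.5 × 0.071) + 35 = 1225/0.1775 + 35 ≈ 6936.4 mm ≈ 6.936 m.
Near limit Dn = s·(H − f)/(H + s − 2f) = 670 × (6936.4 − 35) / (6936.4 + 670 − 2 × 35) = 670 × 6901.4 / 7536.4 ≈ 613.55 mm ≈ 0.614 m.

0.614 m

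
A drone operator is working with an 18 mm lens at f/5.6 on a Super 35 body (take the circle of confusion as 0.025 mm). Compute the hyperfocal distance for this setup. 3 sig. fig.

Hyperfocal distance H = f²/(N·c) + f = 18²/(5.6 × 0.025) + 18 = 324/0.14 + 18 ≈ 2332.3 mm ≈ 2.33 m.

2.33 m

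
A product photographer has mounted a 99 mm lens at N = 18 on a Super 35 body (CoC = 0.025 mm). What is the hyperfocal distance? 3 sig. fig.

Hyperfocal distance H = f²/(N·c) + f = 99²/(18 × 0.025) + 99 = 9801/0.45 + 99 ≈ 21879.0 mm ≈ 21.9 m.

21.9 m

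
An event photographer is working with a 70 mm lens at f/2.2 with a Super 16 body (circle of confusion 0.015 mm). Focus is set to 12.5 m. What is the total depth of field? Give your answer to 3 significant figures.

2.11 m

Hyperfocal distance H = f²/(N·c) + f = 70²/(2.2 × 0.015) + 70 = 4900/0.033 + 70 ≈ 148554.8 mm ≈ 148.6 m.
Near limit Dn = s·(H − f)/(H + s − 2f) = 12500 × (148554.8 − 70) / (148554.8 + 12500 − 2 × 70) = 12500 × 148484.8 / 160914.8 ≈ 11534.4 mm.
Far limit Df = s·(H − f)/(H − s) = 12500 × (148554.8 − 70) / (148554.8 − 12500) = 12500 × 148484.8 / 136054.8 ≈ 13642.0 mm.
Depth of field = Df − Dn = 13642.0 − 11534.4 ≈ 2107.6 mm ≈ 2.11 m.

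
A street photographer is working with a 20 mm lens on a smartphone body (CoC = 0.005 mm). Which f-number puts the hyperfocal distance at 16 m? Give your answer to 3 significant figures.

Rearrange H = f²/(N·c) + f for N: N = f² / ((H − f)·c).
N = 20² / ((16000 − 20) × 0.005) = 400 / 79.90 ≈ 5.01.

f/5.01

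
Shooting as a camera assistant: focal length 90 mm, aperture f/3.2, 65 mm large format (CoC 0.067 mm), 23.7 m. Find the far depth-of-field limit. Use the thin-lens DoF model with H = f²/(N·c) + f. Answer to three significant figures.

63.2 m

Hyperfocal distance H = f²/(N·c) + f = 90²/(3.2 × 0.067) + 90 = 8100/0.2144 + 90 ≈ 37869.9 mm ≈ 37.87 m.
Far limit Df = s·(H − f)/(H − s) = 23700 × (37869.9 − 90) / (37869.9 − 23700) = 23700 × 37779.9 / 14169.9 ≈ 63189 mm ≈ 63.2 m.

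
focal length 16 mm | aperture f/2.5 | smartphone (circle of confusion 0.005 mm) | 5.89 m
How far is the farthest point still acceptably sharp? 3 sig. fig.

8.26 m

Hyperfocal distance H = f²/(N·c) + f = 16²/(2.5 × 0.005) + 16 = 256/0.0125 + 16 ≈ 20496.0 mm ≈ 20.50 m.
Far limit Df = s·(H − f)/(H − s) = 5890 × (20496.0 − 16) / (20496.0 − 5890) = 5890 × 20480.0 / 14606.0 ≈ 8258.7 mm ≈ 8.26 m.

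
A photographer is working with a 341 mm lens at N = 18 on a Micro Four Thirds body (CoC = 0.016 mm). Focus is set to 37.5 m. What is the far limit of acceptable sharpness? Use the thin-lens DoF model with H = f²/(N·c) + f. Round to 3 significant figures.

Hyperfocal distance H = f²/(N·c) + f = 341²/(18 × 0.016) + 341 = 116281/0.288 + 341 ≈ 404094.5 mm ≈ 404.1 m.
Far limit Df = s·(H − f)/(H − s) = 37500 × (404094.5 − 341) / (404094.5 − 37500) = 37500 × 403753.5 / 366594.5 ≈ 41301 mm ≈ 41.3 m.

41.3 m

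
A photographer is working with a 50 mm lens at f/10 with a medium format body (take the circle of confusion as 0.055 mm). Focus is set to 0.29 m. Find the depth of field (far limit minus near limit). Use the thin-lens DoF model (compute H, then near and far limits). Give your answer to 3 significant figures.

30.7 mm

Hyperfocal distance H = f²/(N·c) + f = 50²/(10 × 0.055) + 50 = 2500/0.55 + 50 ≈ 4595.5 mm ≈ 4.595 m.
Near limit Dn = s·(H − f)/(H + s − 2f) = 290 × (4595.5 − 50) / (4595.5 + 290 − 2 × 50) = 290 × 4545.5 / 4785.5 ≈ 275.456 mm.
Far limit Df = s·(H − f)/(H − s) = 290 × (4595.5 − 50) / (4595.5 − 290) = 290 × 4545.5 / 4305.5 ≈ 306.166 mm.
Depth of field = Df − Dn = 306.166 − 275.456 ≈ 30.710 mm.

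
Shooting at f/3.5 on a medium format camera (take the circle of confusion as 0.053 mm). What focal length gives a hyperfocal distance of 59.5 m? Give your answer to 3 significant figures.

105 mm

From H = f²/(N·c) + f, with f ≪ H: f ≈ √(H·N·c) = √(59500 × 3.5 × 0.053) = √11037 ≈ 105.1 mm.
The +f correction barely moves this — solving exactly, f² + N·c·f − N·c·H = 0 ⇒ f = (−N·c + √((N·c)² + 4·N·c·H))/2 = (−0.1855 + √44149)/2 ≈ 104.97 mm, so f ≈ 105 mm.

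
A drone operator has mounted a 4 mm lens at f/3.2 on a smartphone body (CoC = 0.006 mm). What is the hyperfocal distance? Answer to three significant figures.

0.837 m

Hyperfocal distance H = f²/(N·c) + f = 4²/(3.2 × 0.006) + 4 = 16/0.0192 + 4 ≈ 837.3 mm ≈ 0.837 m.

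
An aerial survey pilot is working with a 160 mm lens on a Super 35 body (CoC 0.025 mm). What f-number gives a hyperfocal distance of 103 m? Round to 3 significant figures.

f/9.96

Rearrange H = f²/(N·c) + f for N: N = f² / ((H − f)·c).
N = 160² / ((103000 − 160) × 0.025) = 25600 / 2571 ≈ 9.96.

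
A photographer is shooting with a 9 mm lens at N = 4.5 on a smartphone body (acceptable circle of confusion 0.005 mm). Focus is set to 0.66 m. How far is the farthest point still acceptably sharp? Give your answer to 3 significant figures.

Hyperfocal distance H = f²/(N·c) + f = 9²/(4.5 × 0.005) + 9 = 81/0.0225 + 9 ≈ 3609.0 mm ≈ 3.609 m.
Far limit Df = s·(H − f)/(H − s) = 660 × (3609.0 − 9) / (3609.0 − 660) = 660 × 3600.0 / 2949.0 ≈ 805.70 mm ≈ 0.806 m.

0.806 m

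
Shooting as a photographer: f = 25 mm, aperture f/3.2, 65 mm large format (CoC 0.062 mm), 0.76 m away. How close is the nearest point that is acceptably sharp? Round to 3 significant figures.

0.616 m

Hyperfocal distance H = f²/(N·c) + f = 25²/(3.2 × 0.062) + 25 = 625/0.1984 + 25 ≈ 3175.2 mm ≈ 3.175 m.
Near limit Dn = s·(H − f)/(H + s − 2f) = 760 × (3175.2 − 25) / (3175.2 + 760 − 2 × 25) = 760 × 3150.2 / 3885.2 ≈ 616.22 mm ≈ 0.616 m.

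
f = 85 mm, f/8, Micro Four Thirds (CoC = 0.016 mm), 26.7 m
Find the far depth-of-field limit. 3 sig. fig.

50.5 m

Hyperfocal distance H = f²/(N·c) + f = 85²/(8 × 0.016) + 85 = 7225/0.128 + 85 ≈ 56530.3 mm ≈ 56.53 m.
Far limit Df = s·(H − f)/(H − s) = 26700 × (56530.3 − 85) / (56530.3 − 26700) = 26700 × 56445.3 / 29830.3 ≈ 50522 mm ≈ 50.5 m.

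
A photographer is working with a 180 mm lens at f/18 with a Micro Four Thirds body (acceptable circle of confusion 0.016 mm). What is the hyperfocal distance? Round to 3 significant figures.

Hyperfocal distance H = f²/(N·c) + f = 180²/(18 × 0.016) + 180 = 32400/0.288 + 180 ≈ 112680.0 mm ≈ 113 m.

113 m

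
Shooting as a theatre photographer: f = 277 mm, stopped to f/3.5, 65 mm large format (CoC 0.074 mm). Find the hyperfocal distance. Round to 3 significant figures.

297 m

Hyperfocal distance H = f²/(N·c) + f = 277²/(3.5 × 0.074) + 277 = 76729/0.259 + 277 ≈ 296528.0 mm ≈ 297 m.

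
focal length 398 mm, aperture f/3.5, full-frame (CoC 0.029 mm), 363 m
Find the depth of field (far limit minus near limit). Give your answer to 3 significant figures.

Hyperfocal distance H = f²/(N·c) + f = 398²/(3.5 × 0.029) + 398 = 158404/0.1015 + 398 ≈ 1561028.5 mm ≈ 1561 m.
Near limit Dn = s·(H − f)/(H + s − 2f) = 363000 × (1561028.5 − 398) / (1561028.5 + 363000 − 2 × 398) = 363000 × 1560630.5 / 1923232.5 ≈ 294561 mm.
Far limit Df = s·(H − f)/(H − s) = 363000 × (1561028.5 − 398) / (1561028.5 − 363000) = 363000 × 1560630.5 / 1198028.5 ≈ 472868 mm.
Depth of field = Df − Dn = 472868 − 294561 ≈ 178307 mm ≈ 178 m.

178 m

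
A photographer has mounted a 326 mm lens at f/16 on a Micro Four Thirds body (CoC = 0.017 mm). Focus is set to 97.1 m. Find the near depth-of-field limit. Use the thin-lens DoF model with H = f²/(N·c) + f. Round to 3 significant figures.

77.8 m

Hyperfocal distance H = f²/(N·c) + f = 326²/(16 × 0.017) + 326 = 106276/0.272 + 326 ≈ 391046.6 mm ≈ 391.0 m.
Near limit Dn = s·(H − f)/(H + s − 2f) = 97100 × (391046.6 − 326) / (391046.6 + 97100 − 2 × 326) = 97100 × 390720.6 / 487494.6 ≈ 77824 mm ≈ 77.8 m.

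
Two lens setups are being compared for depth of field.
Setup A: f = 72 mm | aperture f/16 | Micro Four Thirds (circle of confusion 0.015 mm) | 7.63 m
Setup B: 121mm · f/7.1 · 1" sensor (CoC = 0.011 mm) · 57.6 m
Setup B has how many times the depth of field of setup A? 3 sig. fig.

Setup A: H = 72²/(16×0.015) + 72 ≈ 21672.0 mm; DoF = Df − Dn = 11736.8 − 5652.2 ≈ 6084.6 mm.
Setup B: H = 121²/(7.1×0.011) + 121 ≈ 187585.8 mm; DoF = Df − Dn = 83070 − 44083 ≈ 38987 mm.
Ratio = 38987 / 6084.6 ≈ 6.41.

6.41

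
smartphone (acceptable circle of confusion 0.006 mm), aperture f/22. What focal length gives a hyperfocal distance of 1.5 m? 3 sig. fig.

From H = f²/(N·c) + f, with f ≪ H: f ≈ √(H·N·c) = √(1500 × 22 × 0.006) = √198.00 ≈ 14.07 mm.
Exact: f² + N·c·f − N·c·H = 0 ⇒ f = (−N·c + √((N·c)² + 4·N·c·H))/2 = (−0.132 + √792.02)/2 ≈ 14.005 mm ≈ 14.0 mm.

14.0 mm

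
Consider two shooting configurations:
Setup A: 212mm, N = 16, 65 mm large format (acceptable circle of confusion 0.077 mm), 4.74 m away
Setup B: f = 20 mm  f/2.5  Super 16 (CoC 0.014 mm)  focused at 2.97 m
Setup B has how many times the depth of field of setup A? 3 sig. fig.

1.37

Setup A: H = 212²/(16×0.077) + 212 ≈ 36692.5 mm; DoF = Df − Dn = 5411.7 − 4216.6 ≈ 1195.1 mm.
Setup B: H = 20²/(2.5×0.014) + 20 ≈ 11448.6 mm; DoF = Df − Dn = 4003.4 − 2360.7 ≈ 1642.7 mm.
Ratio = 1642.7 / 1195.1 ≈ 1.37.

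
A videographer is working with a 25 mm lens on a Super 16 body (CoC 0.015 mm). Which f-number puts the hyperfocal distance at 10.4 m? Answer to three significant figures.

f/4.02

Rearrange H = f²/(N·c) + f for N: N = f² / ((H − f)·c).
N = 25² / ((10400 − 25) × 0.015) = 625 / 155.6 ≈ 4.02.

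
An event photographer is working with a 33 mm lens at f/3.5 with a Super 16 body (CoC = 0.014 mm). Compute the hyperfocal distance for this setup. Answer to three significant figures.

Hyperfocal distance H = f²/(N·c) + f = 33²/(3.5 × 0.014) + 33 = 1089/0.049 + 33 ≈ 22257.5 mm ≈ 22.3 m.

22.3 m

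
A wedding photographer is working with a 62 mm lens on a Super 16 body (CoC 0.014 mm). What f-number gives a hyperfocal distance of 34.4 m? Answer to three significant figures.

Rearrange H = f²/(N·c) + f for N: N = f² / ((H − f)·c).
N = 62² / ((34400 − 62) × 0.014) = 3844 / 480.7 ≈ 8.

f/8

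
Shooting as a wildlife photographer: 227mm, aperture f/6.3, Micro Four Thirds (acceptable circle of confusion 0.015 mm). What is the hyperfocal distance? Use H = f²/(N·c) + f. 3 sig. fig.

546 m

Hyperfocal distance H = f²/(N·c) + f = 227²/(6.3 × 0.015) + 227 = 51529/0.0945 + 227 ≈ 545507.4 mm ≈ 546 m.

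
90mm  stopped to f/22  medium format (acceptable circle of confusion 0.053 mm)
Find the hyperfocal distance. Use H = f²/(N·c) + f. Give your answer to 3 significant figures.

7.04 m

Hyperfocal distance H = f²/(N·c) + f = 90²/(22 × 0.053) + 90 = 8100/1.166 + 90 ≈ 7036.8 mm ≈ 7.04 m.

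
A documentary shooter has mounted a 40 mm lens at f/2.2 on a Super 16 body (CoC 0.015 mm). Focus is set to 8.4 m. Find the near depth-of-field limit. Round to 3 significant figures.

Hyperfocal distance H = f²/(N·c) + f = 40²/(2.2 × 0.015) + 40 = 1600/0.033 + 40 ≈ 48524.8 mm ≈ 48.52 m.
Near limit Dn = s·(H − f)/(H + s − 2f) = 8400 × (48524.8 − 40) / (48524.8 + 8400 − 2 × 40) = 8400 × 48484.8 / 56844.8 ≈ 7164.6 mm ≈ 7.16 m.

7.16 m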